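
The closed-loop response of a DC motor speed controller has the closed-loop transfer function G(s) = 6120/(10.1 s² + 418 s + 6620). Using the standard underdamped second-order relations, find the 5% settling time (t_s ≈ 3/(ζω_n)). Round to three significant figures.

t_s ≈ 0.145 s

Dividing through by 10.1: denominator becomes s² + 41.39 s + 655.4.
So ω_n = √655.4 = 25.6 rad/s and ζ = 41.39/(2·25.6) = 0.808.
t_s ≈ 3/(ζω_n) = 0.145 s.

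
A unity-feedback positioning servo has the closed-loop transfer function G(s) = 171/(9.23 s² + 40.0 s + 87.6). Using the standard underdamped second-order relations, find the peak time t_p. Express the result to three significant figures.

Dividing through by 9.23: denominator becomes s² + 4.334 s + 9.491.
So ω_n = √9.491 = 3.08 rad/s and ζ = 4.334/(2·3.08) = 0.703.
ω_d = 3.08·√(1 − 0.703²) = 2.19 rad/s. t_p = π/ω_d = 1.43 s.

t_p ≈ 1.43 s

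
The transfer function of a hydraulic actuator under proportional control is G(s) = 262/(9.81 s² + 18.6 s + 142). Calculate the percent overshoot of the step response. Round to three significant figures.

Dividing through by 9.81: denominator becomes s² + 1.896 s + 14.48.
So ω_n = √14.48 = 3.80 rad/s and ζ = 1.896/(2·3.80) = 0.249.
Overshoot: exp(−π·0.249/√(1−0.249²)) = 0.446, i.e. 44.6%.

%OS ≈ 44.6%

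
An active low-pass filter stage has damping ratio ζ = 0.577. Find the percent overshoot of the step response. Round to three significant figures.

%OS ≈ 10.9%

For an underdamped second-order system, %OS = 100·exp(−πζ/√(1−ζ²)).
πζ/√(1−ζ²) = π·0.577/√(1−0.333) = 2.219, so %OS = 100·e^(−2.219) = 10.9%.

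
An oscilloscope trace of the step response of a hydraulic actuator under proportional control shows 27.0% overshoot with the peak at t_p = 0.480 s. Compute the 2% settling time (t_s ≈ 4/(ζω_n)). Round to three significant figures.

The overshoot fixes ζ = −ln(OS)/√(π²+ln²(OS)) = 0.385.
From t_p = π/ω_d, ω_d = π/0.480 = 6.54 rad/s, so ω_n = ω_d/√(1−ζ²) = 7.09 rad/s.
t_s ≈ 4/(ζω_n) = 4/(0.385·7.09) = 1.47 s.

t_s ≈ 1.47 s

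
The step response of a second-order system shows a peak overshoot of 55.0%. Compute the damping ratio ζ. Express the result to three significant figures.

ζ = −ln(OS)/√(π² + (ln OS)²). With OS = 0.550, ln OS = −0.5978 and ζ = 0.5978/3.198 = 0.187.

ζ ≈ 0.187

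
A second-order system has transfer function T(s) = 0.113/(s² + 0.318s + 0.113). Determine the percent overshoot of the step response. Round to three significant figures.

ω_n = √0.113 = 0.336 rad/s; ζ = 0.318/(2·0.336) = 0.473.
%OS = 100 e^{−πζ/√(1−ζ²)} with ζ = 0.473 gives 18.5%.

%OS ≈ 18.5%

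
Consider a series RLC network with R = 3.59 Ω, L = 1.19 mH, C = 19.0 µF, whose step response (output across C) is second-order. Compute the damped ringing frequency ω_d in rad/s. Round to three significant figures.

ω_d ≈ 6480 rad/s

For a series RLC circuit (capacitor voltage as output), ω_n = 1/√(LC) = 1/√(1.19 mH · 19.0 µF) = 6650 rad/s.
ζ = (R/2)·√(C/L) = (3.59/2)·√(19.0 µF/1.19 mH) = 0.227.
The damped frequency ω_d = ω_n√(1−ζ²) = 6480 rad/s.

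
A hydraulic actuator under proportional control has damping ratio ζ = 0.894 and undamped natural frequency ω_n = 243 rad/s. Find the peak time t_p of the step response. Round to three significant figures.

The damped frequency is ω_d = ω_n√(1−ζ²) = 243·√(1−0.799) = 109 rad/s.
Peak time t_p = π/ω_d = π/109 = 0.0289 s.

t_p ≈ 0.0289 s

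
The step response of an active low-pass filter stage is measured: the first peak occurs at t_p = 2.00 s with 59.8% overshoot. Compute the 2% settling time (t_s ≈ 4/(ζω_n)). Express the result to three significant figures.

From the overshoot, ζ = −ln(OS)/√(π²+ln²(OS)) = 0.162.
From t_p = π/ω_d, ω_d = π/2.00 = 1.57 rad/s, so ω_n = ω_d/√(1−ζ²) = 1.59 rad/s.
t_s ≈ 4/(ζω_n) = 4/(0.162·1.59) = 15.6 s.

t_s ≈ 15.6 s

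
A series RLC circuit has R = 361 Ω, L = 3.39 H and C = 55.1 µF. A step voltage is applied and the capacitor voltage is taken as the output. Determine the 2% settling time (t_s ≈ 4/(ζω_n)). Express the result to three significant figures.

For a series RLC circuit (capacitor voltage as output), ω_n = 1/√(LC) = 1/√(3.39 H · 55.1 µF) = 73.2 rad/s.
ζ = (R/2)·√(C/L) = (361/2)·√(55.1 µF/3.39 H) = 0.728.
t_s ≈ 4/(ζω_n) = 0.0751 s.

t_s ≈ 0.0751 s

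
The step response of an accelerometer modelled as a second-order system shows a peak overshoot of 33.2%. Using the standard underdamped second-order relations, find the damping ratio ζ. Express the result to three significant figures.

Inverting the overshoot relation: ζ = |ln 0.332|/√(π² + ln²0.332) = 0.331.

ζ ≈ 0.331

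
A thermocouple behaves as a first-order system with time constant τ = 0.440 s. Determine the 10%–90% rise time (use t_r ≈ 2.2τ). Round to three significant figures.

t_r ≈ 2.2τ = 0.968 s.

t_r ≈ 0.968 s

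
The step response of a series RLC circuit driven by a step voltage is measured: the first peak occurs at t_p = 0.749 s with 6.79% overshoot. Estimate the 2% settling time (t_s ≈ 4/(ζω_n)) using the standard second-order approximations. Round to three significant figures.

From the overshoot, ζ = −ln(OS)/√(π²+ln²(OS)) = 0.650.
From t_p = π/ω_d, ω_d = π/0.749 = 4.19 rad/s, so ω_n = ω_d/√(1−ζ²) = 5.52 rad/s.
t_s ≈ 4/(ζω_n) = 4/(0.650·5.52) = 1.11 s.

t_s ≈ 1.11 s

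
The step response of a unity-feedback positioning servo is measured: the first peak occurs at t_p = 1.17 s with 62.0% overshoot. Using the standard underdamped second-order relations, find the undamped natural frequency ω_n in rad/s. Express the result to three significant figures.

ζ from %OS: ζ = |ln 0.620|/√(π²+ln²0.620) = 0.150.
t_p = π/ω_d ⇒ ω_d = 2.69 rad/s; then ω_n = ω_d/√(1−ζ²) = 2.72 rad/s.

ω_n ≈ 2.72 rad/s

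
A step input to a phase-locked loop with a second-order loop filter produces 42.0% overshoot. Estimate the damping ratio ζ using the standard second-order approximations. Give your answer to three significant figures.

ζ ≈ 0.266

From %OS = 100·exp(−πζ/√(1−ζ²)), invert to get ζ = −ln(OS)/√(π² + ln²(OS)) with OS = 0.420.
−ln 0.420 = 0.8675, so ζ = 0.8675/√(π² + 0.7526) = 0.266.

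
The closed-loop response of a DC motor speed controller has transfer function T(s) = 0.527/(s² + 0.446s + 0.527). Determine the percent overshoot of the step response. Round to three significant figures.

ω_n = √0.527 = 0.726 rad/s; ζ = 0.446/(2·0.726) = 0.307.
Overshoot: exp(−π·0.307/√(1−0.307²)) = 0.363, i.e. 36.3%.

%OS ≈ 36.3%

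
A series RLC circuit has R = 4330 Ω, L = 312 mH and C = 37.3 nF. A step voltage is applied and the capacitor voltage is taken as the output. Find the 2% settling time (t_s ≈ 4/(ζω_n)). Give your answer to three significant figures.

t_s ≈ 0.000576 s

For a series RLC circuit (capacitor voltage as output), ω_n = 1/√(LC) = 1/√(312 mH · 37.3 nF) = 9270 rad/s.
ζ = (R/2)·√(C/L) = (4330/2)·√(37.3 nF/312 mH) = 0.749.
t_s ≈ 4/(ζω_n) = 0.000576 s.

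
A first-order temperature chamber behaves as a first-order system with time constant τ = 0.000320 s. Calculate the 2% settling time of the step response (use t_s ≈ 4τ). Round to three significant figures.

t_s ≈ 4τ = 0.00128 s.

t_s ≈ 0.00128 s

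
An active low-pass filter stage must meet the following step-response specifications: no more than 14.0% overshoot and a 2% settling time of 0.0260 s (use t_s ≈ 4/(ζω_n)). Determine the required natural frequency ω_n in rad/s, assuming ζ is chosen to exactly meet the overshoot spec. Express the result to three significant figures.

Inverting the overshoot relation: ζ = |ln 0.140|/√(π² + ln²0.140) = 0.531.
From t_s ≈ 4/(ζω_n): ω_n = 4/(ζ·t_s) = 4/(0.531·0.0260) = 290 rad/s.

ω_n ≈ 290 rad/s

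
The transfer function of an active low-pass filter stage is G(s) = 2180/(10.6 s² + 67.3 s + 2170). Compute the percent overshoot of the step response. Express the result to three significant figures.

Dividing through by 10.6: denominator becomes s² + 6.349 s + 204.7.
So ω_n = √204.7 = 14.3 rad/s and ζ = 6.349/(2·14.3) = 0.222.
%OS = 100 e^{−πζ/√(1−ζ²)} with ζ = 0.222 gives 48.9%.

%OS ≈ 48.9%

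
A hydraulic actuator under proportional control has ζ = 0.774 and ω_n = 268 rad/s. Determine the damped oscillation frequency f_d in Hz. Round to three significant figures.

ω_d = ω_n√(1−ζ²) = 268·√0.401 = 170 rad/s.
f_d = ω_d/(2π) = 27.0 Hz.

f_d ≈ 27.0 Hz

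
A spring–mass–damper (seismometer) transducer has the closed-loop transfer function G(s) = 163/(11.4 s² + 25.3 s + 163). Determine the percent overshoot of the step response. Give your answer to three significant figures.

%OS ≈ 38.1%

Dividing through by 11.4: denominator becomes s² + 2.219 s + 14.30.
So ω_n = √14.30 = 3.78 rad/s and ζ = 2.219/(2·3.78) = 0.293.
%OS = 100·exp(−πζ/√(1−ζ²)) = 38.1%.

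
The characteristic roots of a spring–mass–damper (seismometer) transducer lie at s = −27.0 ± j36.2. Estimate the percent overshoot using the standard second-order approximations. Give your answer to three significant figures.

%OS ≈ 9.60%

With σ = 27.0, ω_d = 36.2: ω_n = √(σ²+ω_d²) = 45.2 rad/s, ζ = σ/ω_n = 0.598.
%OS = 100 e^{−πζ/√(1−ζ²)} with ζ = 0.598 gives 9.60%.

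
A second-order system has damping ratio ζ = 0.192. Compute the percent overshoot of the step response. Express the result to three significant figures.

For an underdamped second-order system, %OS = 100·exp(−πζ/√(1−ζ²)).
πζ/√(1−ζ²) = π·0.192/√(1−0.0369) = 0.6146, so %OS = 100·e^(−0.6146) = 54.1%.

%OS ≈ 54.1%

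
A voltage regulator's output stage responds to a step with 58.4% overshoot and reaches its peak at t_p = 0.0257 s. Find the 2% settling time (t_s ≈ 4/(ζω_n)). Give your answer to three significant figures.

ζ from %OS: ζ = |ln 0.584|/√(π²+ln²0.584) = 0.169.
From t_p = π/ω_d, ω_d = π/0.0257 = 122 rad/s, so ω_n = ω_d/√(1−ζ²) = 124 rad/s.
t_s ≈ 4/(ζω_n) = 4/(0.169·124) = 0.191 s.

t_s ≈ 0.191 s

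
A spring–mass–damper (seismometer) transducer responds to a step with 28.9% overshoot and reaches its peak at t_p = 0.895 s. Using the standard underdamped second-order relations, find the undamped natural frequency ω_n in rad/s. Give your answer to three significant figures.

The overshoot fixes ζ = −ln(OS)/√(π²+ln²(OS)) = 0.367.
t_p = π/ω_d ⇒ ω_d = 3.51 rad/s; then ω_n = ω_d/√(1−ζ²) = 3.77 rad/s.

ω_n ≈ 3.77 rad/s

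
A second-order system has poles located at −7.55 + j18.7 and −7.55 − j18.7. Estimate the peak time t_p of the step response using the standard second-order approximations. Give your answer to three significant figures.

t_p ≈ 0.168 s

t_p = π/ω_d with ω_d = 18.7 (the imaginary part), so t_p = 0.168 s.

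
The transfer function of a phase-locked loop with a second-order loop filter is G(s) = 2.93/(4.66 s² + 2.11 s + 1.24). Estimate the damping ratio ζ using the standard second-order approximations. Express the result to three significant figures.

Dividing through by 4.66: denominator becomes s² + 0.4528 s + 0.2661.
So ω_n = √0.2661 = 0.516 rad/s and ζ = 0.4528/(2·0.516) = 0.439.

ζ ≈ 0.439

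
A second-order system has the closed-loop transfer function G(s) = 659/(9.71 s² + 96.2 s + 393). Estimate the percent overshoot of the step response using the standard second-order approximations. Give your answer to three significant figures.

Dividing through by 9.71: denominator becomes s² + 9.907 s + 40.47.
So ω_n = √40.47 = 6.36 rad/s and ζ = 9.907/(2·6.36) = 0.779.
Overshoot: exp(−π·0.779/√(1−0.779²)) = 0.0203, i.e. 2.03%.

%OS ≈ 2.03%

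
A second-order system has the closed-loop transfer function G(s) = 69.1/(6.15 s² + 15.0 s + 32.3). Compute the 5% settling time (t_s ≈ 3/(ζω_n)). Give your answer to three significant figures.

Dividing through by 6.15: denominator becomes s² + 2.439 s + 5.252.
So ω_n = √5.252 = 2.29 rad/s and ζ = 2.439/(2·2.29) = 0.532.
t_s ≈ 3/(ζω_n) = 2.46 s.

t_s ≈ 2.46 s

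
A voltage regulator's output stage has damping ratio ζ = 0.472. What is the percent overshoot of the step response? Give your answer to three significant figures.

%OS ≈ 18.6%

For an underdamped second-order system, %OS = 100·exp(−πζ/√(1−ζ²)).
πζ/√(1−ζ²) = π·0.472/√(1−0.223) = 1.682, so %OS = 100·e^(−1.682) = 18.6%.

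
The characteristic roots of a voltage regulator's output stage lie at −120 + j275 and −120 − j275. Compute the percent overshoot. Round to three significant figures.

%OS ≈ 25.4%

|pole| = ω_n = √(120² + 275²) = 300 rad/s; ζ = cos θ = σ/ω_n = 0.400.
%OS = 100·exp(−πζ/√(1−ζ²)) = 25.4%.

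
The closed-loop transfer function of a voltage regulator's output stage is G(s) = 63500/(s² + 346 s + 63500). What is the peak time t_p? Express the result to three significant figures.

Comparing the denominator to s² + 2ζω_n s + ω_n²: ω_n = √63500 = 252 rad/s, and 2ζω_n = 346 so ζ = 346/(2·252) = 0.687.
The damped frequency ω_d = ω_n√(1−ζ²) = 183 rad/s. Then t_p = π/ω_d = 0.0171 s.

t_p ≈ 0.0171 s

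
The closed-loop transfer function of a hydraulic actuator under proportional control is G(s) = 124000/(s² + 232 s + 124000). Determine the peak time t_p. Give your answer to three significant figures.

t_p ≈ 0.00945 s

Matching coefficients with s² + 2ζω_n s + ω_n² gives ω_n² = 124000 ⇒ ω_n = 352 rad/s, and ζ = 232/(2ω_n) = 0.329.
ω_d = ω_n√(1−ζ²) = 332 rad/s. Then t_p = π/ω_d = 0.00945 s.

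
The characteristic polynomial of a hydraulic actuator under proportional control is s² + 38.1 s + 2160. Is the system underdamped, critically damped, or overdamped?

underdamped

a² − 4b = 38.1² − 4·2160 < 0 (complex roots); the system is underdamped.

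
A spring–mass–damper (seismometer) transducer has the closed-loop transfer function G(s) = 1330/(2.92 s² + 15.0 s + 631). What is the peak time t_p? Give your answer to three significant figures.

Dividing through by 2.92: denominator becomes s² + 5.137 s + 216.1.
So ω_n = √216.1 = 14.7 rad/s and ζ = 5.137/(2·14.7) = 0.175.
ω_d = ω_n√(1−ζ²) = 14.5 rad/s. t_p = π/ω_d = 0.217 s.

t_p ≈ 0.217 s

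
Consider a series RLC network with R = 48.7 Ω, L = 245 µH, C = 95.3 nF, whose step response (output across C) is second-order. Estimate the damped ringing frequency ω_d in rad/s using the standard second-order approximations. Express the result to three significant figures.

For a series RLC circuit (capacitor voltage as output), ω_n = 1/√(LC) = 1/√(245 µH · 95.3 nF) = 207000 rad/s.
ζ = (R/2)·√(C/L) = (48.7/2)·√(95.3 nF/245 µH) = 0.480.
The damped frequency ω_d = ω_n√(1−ζ²) = 182000 rad/s.

ω_d ≈ 182000 rad/s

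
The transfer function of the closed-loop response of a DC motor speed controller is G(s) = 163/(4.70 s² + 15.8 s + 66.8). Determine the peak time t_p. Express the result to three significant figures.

t_p ≈ 0.931 s

Dividing through by 4.70: denominator becomes s² + 3.362 s + 14.21.
So ω_n = √14.21 = 3.77 rad/s and ζ = 3.362/(2·3.77) = 0.446.
ω_d = 3.77·√(1 − 0.446²) = 3.37 rad/s. t_p = π/ω_d = 0.931 s.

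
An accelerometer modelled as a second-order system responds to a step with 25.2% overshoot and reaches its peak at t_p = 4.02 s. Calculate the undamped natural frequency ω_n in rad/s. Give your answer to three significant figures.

ζ from %OS: ζ = |ln 0.252|/√(π²+ln²0.252) = 0.402.
t_p = π/ω_d ⇒ ω_d = 0.781 rad/s; then ω_n = ω_d/√(1−ζ²) = 0.853 rad/s.

ω_n ≈ 0.853 rad/s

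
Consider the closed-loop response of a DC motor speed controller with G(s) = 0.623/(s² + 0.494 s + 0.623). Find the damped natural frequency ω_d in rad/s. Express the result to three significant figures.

ω_d ≈ 0.750 rad/s

ω_n = √0.623 = 0.789 rad/s; ζ = 0.494/(2·0.789) = 0.313.
ω_d = 0.789·√(1 − 0.313²) = 0.750 rad/s.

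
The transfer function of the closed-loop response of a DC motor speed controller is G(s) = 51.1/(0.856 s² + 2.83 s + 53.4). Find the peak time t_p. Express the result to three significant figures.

t_p ≈ 0.407 s

Dividing through by 0.856: denominator becomes s² + 3.306 s + 62.38.
So ω_n = √62.38 = 7.90 rad/s and ζ = 3.306/(2·7.90) = 0.209.
ω_d = 7.90·√(1 − 0.209²) = 7.72 rad/s. t_p = π/ω_d = 0.407 s.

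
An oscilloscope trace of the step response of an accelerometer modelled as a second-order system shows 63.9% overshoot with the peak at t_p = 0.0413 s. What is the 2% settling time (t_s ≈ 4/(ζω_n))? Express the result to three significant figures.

From the overshoot, ζ = −ln(OS)/√(π²+ln²(OS)) = 0.141.
From t_p = π/ω_d, ω_d = π/0.0413 = 76.1 rad/s, so ω_n = ω_d/√(1−ζ²) = 76.8 rad/s.
t_s ≈ 4/(ζω_n) = 4/(0.141·76.8) = 0.369 s.

t_s ≈ 0.369 s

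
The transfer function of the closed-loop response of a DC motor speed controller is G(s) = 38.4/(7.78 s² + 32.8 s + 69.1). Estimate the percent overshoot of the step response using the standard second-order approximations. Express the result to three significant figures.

%OS ≈ 4.31%

Dividing through by 7.78: denominator becomes s² + 4.216 s + 8.882.
So ω_n = √8.882 = 2.98 rad/s and ζ = 4.216/(2·2.98) = 0.707.
%OS = 100 e^{−πζ/√(1−ζ²)} with ζ = 0.707 gives 4.31%.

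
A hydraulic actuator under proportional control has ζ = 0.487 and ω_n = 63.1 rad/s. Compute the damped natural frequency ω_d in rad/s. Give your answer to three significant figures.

ω_d ≈ 55.1 rad/s

ω_d = ω_n√(1−ζ²) = 63.1·√0.763 = 55.1 rad/s.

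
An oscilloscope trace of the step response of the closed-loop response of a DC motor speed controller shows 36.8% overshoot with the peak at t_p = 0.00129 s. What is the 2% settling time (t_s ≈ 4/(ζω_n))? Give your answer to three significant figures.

From the overshoot, ζ = −ln(OS)/√(π²+ln²(OS)) = 0.303.
From t_p = π/ω_d, ω_d = π/0.00129 = 2440 rad/s, so ω_n = ω_d/√(1−ζ²) = 2560 rad/s.
t_s ≈ 4/(ζω_n) = 4/(0.303·2560) = 0.00516 s.

t_s ≈ 0.00516 s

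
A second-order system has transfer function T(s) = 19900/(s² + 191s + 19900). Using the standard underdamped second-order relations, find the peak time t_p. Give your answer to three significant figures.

t_p ≈ 0.0303 s

Matching coefficients with s² + 2ζω_n s + ω_n² gives ω_n² = 19900 ⇒ ω_n = 141 rad/s, and ζ = 191/(2ω_n) = 0.677.
ω_d = ω_n√(1−ζ²) = 104 rad/s. Then t_p = π/ω_d = 0.0303 s.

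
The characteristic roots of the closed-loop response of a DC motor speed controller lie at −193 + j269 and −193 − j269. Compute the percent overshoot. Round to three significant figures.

With σ = 193, ω_d = 269: ω_n = √(σ²+ω_d²) = 331 rad/s, ζ = σ/ω_n = 0.583.
%OS = 100 e^{−πζ/√(1−ζ²)} with ζ = 0.583 gives 10.5%.

%OS ≈ 10.5%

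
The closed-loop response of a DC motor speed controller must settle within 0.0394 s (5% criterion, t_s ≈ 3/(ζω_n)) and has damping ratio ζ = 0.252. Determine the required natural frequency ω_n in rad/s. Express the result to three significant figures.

Rearranging t_s ≈ 3/(ζω_n) gives ω_n = 3/(ζ·t_s) = 3/(0.252 × 0.0394) = 302 rad/s.

ω_n ≈ 302 rad/s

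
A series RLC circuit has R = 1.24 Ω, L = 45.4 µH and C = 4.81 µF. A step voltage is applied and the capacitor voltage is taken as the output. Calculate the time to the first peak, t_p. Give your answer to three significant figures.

t_p ≈ 0.0000474 s

For a series RLC circuit (capacitor voltage as output), ω_n = 1/√(LC) = 1/√(45.4 µH · 4.81 µF) = 67700 rad/s.
ζ = (R/2)·√(C/L) = (1.24/2)·√(4.81 µF/45.4 µH) = 0.202.
The damped frequency ω_d = ω_n√(1−ζ²) = 66300 rad/s. t_p = π/ω_d = 0.0000474 s.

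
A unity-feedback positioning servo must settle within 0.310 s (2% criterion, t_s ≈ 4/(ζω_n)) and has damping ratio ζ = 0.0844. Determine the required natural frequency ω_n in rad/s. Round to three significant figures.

Rearranging t_s ≈ 4/(ζω_n) gives ω_n = 4/(ζ·t_s) = 4/(0.0844 × 0.310) = 153 rad/s.

ω_n ≈ 153 rad/s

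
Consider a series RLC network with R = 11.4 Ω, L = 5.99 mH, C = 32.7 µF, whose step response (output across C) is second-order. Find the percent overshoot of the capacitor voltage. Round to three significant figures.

For a series RLC circuit (capacitor voltage as output), ω_n = 1/√(LC) = 1/√(5.99 mH · 32.7 µF) = 2260 rad/s.
ζ = (R/2)·√(C/L) = (11.4/2)·√(32.7 µF/5.99 mH) = 0.421.
%OS = 100 e^{−πζ/√(1−ζ²)} with ζ = 0.421 gives 23.3%.

%OS ≈ 23.3%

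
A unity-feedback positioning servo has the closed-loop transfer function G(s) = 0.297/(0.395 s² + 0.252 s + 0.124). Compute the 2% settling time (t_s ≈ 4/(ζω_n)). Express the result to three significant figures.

Dividing through by 0.395: denominator becomes s² + 0.6380 s + 0.3139.
So ω_n = √0.3139 = 0.560 rad/s and ζ = 0.6380/(2·0.560) = 0.569.
t_s ≈ 4/(ζω_n) = 12.5 s.

t_s ≈ 12.5 s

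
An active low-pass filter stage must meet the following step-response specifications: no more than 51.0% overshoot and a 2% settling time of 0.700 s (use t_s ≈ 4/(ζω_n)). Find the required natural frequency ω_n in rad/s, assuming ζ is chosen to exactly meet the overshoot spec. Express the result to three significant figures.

Inverting the overshoot relation: ζ = |ln 0.510|/√(π² + ln²0.510) = 0.210.
Then ω_n = 4/(ζ t_s) = 4/(0.210 × 0.700) = 27.3 rad/s.

ω_n ≈ 27.3 rad/s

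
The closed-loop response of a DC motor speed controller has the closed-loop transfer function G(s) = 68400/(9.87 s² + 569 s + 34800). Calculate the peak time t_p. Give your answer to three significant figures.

Dividing through by 9.87: denominator becomes s² + 57.65 s + 3526.
So ω_n = √3526 = 59.4 rad/s and ζ = 57.65/(2·59.4) = 0.485.
ω_d = 59.4·√(1 − 0.485²) = 51.9 rad/s. t_p = π/ω_d = 0.0605 s.

t_p ≈ 0.0605 s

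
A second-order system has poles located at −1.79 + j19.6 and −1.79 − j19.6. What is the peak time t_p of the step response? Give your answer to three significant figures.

t_p = π/ω_d with ω_d = 19.6 (the imaginary part), so t_p = 0.160 s.

t_p ≈ 0.160 s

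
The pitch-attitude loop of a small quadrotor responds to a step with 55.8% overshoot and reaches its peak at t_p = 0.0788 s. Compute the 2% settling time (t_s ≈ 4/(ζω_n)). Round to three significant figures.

ζ from %OS: ζ = |ln 0.558|/√(π²+ln²0.558) = 0.183.
From t_p = π/ω_d, ω_d = π/0.0788 = 39.9 rad/s, so ω_n = ω_d/√(1−ζ²) = 40.5 rad/s.
t_s ≈ 4/(ζω_n) = 4/(0.183·40.5) = 0.540 s.

t_s ≈ 0.540 s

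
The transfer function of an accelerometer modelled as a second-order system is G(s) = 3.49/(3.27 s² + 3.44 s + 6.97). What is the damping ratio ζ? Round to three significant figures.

Dividing through by 3.27: denominator becomes s² + 1.052 s + 2.131.
So ω_n = √2.131 = 1.46 rad/s and ζ = 1.052/(2·1.46) = 0.360.

ζ ≈ 0.360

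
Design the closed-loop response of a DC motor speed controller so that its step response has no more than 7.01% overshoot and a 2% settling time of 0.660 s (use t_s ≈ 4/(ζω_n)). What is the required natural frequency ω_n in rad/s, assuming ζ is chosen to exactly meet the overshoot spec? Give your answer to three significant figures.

ζ = −ln(OS)/√(π² + (ln OS)²). With OS = 0.0701, ln OS = −2.658 and ζ = 2.658/4.115 = 0.646.
Then ω_n = 4/(ζ t_s) = 4/(0.646 × 0.660) = 9.38 rad/s.

ω_n ≈ 9.38 rad/s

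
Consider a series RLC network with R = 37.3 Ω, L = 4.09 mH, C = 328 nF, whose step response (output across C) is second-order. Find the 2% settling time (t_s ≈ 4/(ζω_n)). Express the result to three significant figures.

For a series RLC circuit (capacitor voltage as output), ω_n = 1/√(LC) = 1/√(4.09 mH · 328 nF) = 27300 rad/s.
ζ = (R/2)·√(C/L) = (37.3/2)·√(328 nF/4.09 mH) = 0.167.
t_s ≈ 4/(ζω_n) = 0.000877 s.

t_s ≈ 0.000877 s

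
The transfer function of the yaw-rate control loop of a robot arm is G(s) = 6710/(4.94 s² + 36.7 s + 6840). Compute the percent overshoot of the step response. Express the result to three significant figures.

%OS ≈ 73.0%

Dividing through by 4.94: denominator becomes s² + 7.429 s + 1385.
So ω_n = √1385 = 37.2 rad/s and ζ = 7.429/(2·37.2) = 0.0998.
Overshoot: exp(−π·0.0998/√(1−0.0998²)) = 0.730, i.e. 73.0%.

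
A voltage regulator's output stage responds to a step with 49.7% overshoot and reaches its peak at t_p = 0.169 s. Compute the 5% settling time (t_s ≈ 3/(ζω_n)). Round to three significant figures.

t_s ≈ 0.725 s

The overshoot fixes ζ = −ln(OS)/√(π²+ln²(OS)) = 0.217.
From t_p = π/ω_d, ω_d = π/0.169 = 18.6 rad/s, so ω_n = ω_d/√(1−ζ²) = 19.0 rad/s.
t_s ≈ 3/(ζω_n) = 3/(0.217·19.0) = 0.725 s.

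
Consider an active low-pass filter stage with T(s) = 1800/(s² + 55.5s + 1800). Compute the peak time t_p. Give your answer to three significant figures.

t_p ≈ 0.0979 s

Comparing the denominator to s² + 2ζω_n s + ω_n²: ω_n = √1800 = 42.4 rad/s, and 2ζω_n = 55.5 so ζ = 55.5/(2·42.4) = 0.654.
ω_d = 42.4·√(1 − 0.654²) = 32.1 rad/s. Then t_p = π/ω_d = 0.0979 s.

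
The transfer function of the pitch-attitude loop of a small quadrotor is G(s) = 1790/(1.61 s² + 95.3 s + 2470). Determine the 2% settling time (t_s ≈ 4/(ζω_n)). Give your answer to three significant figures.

Dividing through by 1.61: denominator becomes s² + 59.19 s + 1534.
So ω_n = √1534 = 39.2 rad/s and ζ = 59.19/(2·39.2) = 0.756.
t_s ≈ 4/(ζω_n) = 0.135 s.

t_s ≈ 0.135 s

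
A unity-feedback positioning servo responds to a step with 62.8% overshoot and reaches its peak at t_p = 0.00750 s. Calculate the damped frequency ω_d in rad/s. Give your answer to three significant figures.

ω_d ≈ 419 rad/s

t_p = π/ω_d, so ω_d = π/0.00750 = 419 rad/s.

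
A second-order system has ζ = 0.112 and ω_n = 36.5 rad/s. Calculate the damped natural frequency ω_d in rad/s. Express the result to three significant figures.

ω_d = ω_n√(1−ζ²) = 36.5·√0.987 = 36.3 rad/s.

ω_d ≈ 36.3 rad/s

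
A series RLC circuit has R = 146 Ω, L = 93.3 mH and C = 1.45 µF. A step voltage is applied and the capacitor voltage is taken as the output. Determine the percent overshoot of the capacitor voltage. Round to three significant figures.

%OS ≈ 38.9%

For a series RLC circuit (capacitor voltage as output), ω_n = 1/√(LC) = 1/√(93.3 mH · 1.45 µF) = 2720 rad/s.
ζ = (R/2)·√(C/L) = (146/2)·√(1.45 µF/93.3 mH) = 0.288.
%OS = 100·exp(−πζ/√(1−ζ²)) = 38.9%.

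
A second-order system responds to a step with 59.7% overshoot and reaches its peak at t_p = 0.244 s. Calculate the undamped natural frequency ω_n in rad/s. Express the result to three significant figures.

ω_n ≈ 13.0 rad/s

The overshoot fixes ζ = −ln(OS)/√(π²+ln²(OS)) = 0.162.
t_p = π/ω_d ⇒ ω_d = 12.9 rad/s; then ω_n = ω_d/√(1−ζ²) = 13.0 rad/s.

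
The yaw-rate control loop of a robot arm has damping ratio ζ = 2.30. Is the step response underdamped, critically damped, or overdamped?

overdamped

Since ζ = 2.30 > 1, the system is overdamped.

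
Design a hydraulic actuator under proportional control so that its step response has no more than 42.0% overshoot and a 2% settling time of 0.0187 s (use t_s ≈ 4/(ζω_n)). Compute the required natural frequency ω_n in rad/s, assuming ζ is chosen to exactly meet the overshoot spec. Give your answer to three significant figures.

From %OS = 100·exp(−πζ/√(1−ζ²)), invert to get ζ = −ln(OS)/√(π² + ln²(OS)) with OS = 0.420.
−ln 0.420 = 0.8675, so ζ = 0.8675/√(π² + 0.7526) = 0.266.
Then ω_n = 4/(ζ t_s) = 4/(0.266 × 0.0187) = 804 rad/s.

ω_n ≈ 804 rad/s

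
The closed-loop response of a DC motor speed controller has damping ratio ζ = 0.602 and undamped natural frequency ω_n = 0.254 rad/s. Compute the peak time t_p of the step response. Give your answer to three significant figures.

t_p ≈ 15.5 s

The damped frequency is ω_d = ω_n√(1−ζ²) = 0.254·√(1−0.362) = 0.203 rad/s.
Peak time t_p = π/ω_d = π/0.203 = 15.5 s.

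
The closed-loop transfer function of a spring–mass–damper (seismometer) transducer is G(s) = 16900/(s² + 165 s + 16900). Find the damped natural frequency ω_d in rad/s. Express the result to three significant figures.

ω_d ≈ 100 rad/s

Matching coefficients with s² + 2ζω_n s + ω_n² gives ω_n² = 16900 ⇒ ω_n = 130 rad/s, and ζ = 165/(2ω_n) = 0.635.
ω_d = 130·√(1 − 0.635²) = 100 rad/s.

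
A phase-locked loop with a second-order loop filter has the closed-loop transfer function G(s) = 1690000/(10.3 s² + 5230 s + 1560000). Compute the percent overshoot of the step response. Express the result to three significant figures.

%OS ≈ 6.69%

Dividing through by 10.3: denominator becomes s² + 507.8 s + 151500.
So ω_n = √151500 = 389 rad/s and ζ = 507.8/(2·389) = 0.652.
%OS = 100 e^{−πζ/√(1−ζ²)} with ζ = 0.652 gives 6.69%.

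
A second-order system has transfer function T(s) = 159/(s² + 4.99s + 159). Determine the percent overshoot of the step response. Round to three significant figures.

%OS ≈ 53.0%

Matching coefficients with s² + 2ζω_n s + ω_n² gives ω_n² = 159 ⇒ ω_n = 12.6 rad/s, and ζ = 4.99/(2ω_n) = 0.198.
%OS = 100 e^{−πζ/√(1−ζ²)} with ζ = 0.198 gives 53.0%.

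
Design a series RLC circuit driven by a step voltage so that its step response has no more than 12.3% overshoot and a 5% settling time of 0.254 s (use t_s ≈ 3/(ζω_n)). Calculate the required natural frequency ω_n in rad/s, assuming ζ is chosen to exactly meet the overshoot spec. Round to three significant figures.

From %OS = 100·exp(−πζ/√(1−ζ²)), invert to get ζ = −ln(OS)/√(π² + ln²(OS)) with OS = 0.123.
−ln 0.123 = 2.096, so ζ = 2.096/√(π² + 4.391) = 0.555.
Then ω_n = 3/(ζ t_s) = 3/(0.555 × 0.254) = 21.3 rad/s.

ω_n ≈ 21.3 rad/s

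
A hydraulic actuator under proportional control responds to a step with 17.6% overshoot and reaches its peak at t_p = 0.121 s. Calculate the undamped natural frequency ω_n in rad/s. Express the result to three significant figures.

ζ from %OS: ζ = |ln 0.176|/√(π²+ln²0.176) = 0.484.
From t_p = π/ω_d, ω_d = π/0.121 = 26.0 rad/s, so ω_n = ω_d/√(1−ζ²) = 29.7 rad/s.

ω_n ≈ 29.7 rad/s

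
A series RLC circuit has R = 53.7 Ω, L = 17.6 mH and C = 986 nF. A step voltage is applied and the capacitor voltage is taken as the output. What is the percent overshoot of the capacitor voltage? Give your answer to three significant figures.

%OS ≈ 52.5%

For a series RLC circuit (capacitor voltage as output), ω_n = 1/√(LC) = 1/√(17.6 mH · 986 nF) = 7590 rad/s.
ζ = (R/2)·√(C/L) = (53.7/2)·√(986 nF/17.6 mH) = 0.201.
%OS = 100·exp(−πζ/√(1−ζ²)) = 52.5%.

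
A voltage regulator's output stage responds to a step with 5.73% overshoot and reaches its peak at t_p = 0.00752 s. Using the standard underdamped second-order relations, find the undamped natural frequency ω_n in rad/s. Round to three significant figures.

ζ from %OS: ζ = |ln 0.0573|/√(π²+ln²0.0573) = 0.673.
From t_p = π/ω_d, ω_d = π/0.00752 = 418 rad/s, so ω_n = ω_d/√(1−ζ²) = 565 rad/s.

ω_n ≈ 565 rad/s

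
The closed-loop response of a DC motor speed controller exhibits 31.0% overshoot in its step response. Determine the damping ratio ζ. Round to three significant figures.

Inverting the overshoot relation: ζ = |ln 0.310|/√(π² + ln²0.310) = 0.349.

ζ ≈ 0.349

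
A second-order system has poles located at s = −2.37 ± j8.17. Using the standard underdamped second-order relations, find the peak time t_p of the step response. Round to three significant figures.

t_p ≈ 0.385 s

t_p = π/ω_d with ω_d = 8.17 (the imaginary part), so t_p = 0.385 s.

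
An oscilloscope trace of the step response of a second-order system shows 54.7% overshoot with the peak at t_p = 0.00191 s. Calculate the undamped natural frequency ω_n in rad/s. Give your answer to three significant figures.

ω_n ≈ 1670 rad/s

ζ from %OS: ζ = |ln 0.547|/√(π²+ln²0.547) = 0.189.
From t_p = π/ω_d, ω_d = π/0.00191 = 1640 rad/s, so ω_n = ω_d/√(1−ζ²) = 1670 rad/s.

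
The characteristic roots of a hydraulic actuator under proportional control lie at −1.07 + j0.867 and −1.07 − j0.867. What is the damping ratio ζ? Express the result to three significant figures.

ζ ≈ 0.777

|pole| = ω_n = √(1.07² + 0.867²) = 1.38 rad/s; ζ = cos θ = σ/ω_n = 0.777.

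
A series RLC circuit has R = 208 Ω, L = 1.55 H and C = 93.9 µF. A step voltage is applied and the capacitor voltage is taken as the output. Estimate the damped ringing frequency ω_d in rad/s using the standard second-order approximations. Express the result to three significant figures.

For a series RLC circuit (capacitor voltage as output), ω_n = 1/√(LC) = 1/√(1.55 H · 93.9 µF) = 82.9 rad/s.
ζ = (R/2)·√(C/L) = (208/2)·√(93.9 µF/1.55 H) = 0.809.
The damped frequency ω_d = ω_n√(1−ζ²) = 48.7 rad/s.

ω_d ≈ 48.7 rad/s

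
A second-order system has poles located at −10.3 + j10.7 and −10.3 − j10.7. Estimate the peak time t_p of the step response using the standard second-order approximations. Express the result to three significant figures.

t_p = π/ω_d with ω_d = 10.7 (the imaginary part), so t_p = 0.294 s.

t_p ≈ 0.294 s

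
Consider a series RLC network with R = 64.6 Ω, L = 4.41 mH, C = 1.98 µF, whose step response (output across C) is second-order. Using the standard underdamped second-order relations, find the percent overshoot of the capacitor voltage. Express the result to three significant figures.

%OS ≈ 5.24%

For a series RLC circuit (capacitor voltage as output), ω_n = 1/√(LC) = 1/√(4.41 mH · 1.98 µF) = 10700 rad/s.
ζ = (R/2)·√(C/L) = (64.6/2)·√(1.98 µF/4.41 mH) = 0.684.
%OS = 100·exp(−πζ/√(1−ζ²)) = 5.24%.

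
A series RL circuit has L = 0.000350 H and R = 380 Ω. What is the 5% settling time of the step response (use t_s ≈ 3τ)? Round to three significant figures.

τ = L/R = 0.000350/380 = 0.000000921 s.
t_s ≈ 3τ = 0.00000276 s.

t_s ≈ 0.00000276 s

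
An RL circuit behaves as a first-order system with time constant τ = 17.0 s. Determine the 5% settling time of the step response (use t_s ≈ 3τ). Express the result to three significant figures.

t_s ≈ 3τ = 51.0 s.

t_s ≈ 51.0 s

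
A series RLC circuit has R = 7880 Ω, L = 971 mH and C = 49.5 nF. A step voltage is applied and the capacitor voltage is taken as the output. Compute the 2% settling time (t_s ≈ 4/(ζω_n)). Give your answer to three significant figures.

t_s ≈ 0.000986 s

For a series RLC circuit (capacitor voltage as output), ω_n = 1/√(LC) = 1/√(971 mH · 49.5 nF) = 4560 rad/s.
ζ = (R/2)·√(C/L) = (7880/2)·√(49.5 nF/971 mH) = 0.890.
t_s ≈ 4/(ζω_n) = 0.000986 s.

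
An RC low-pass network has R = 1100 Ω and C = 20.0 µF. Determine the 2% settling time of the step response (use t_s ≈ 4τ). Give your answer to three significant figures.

τ = RC = 1100 × 20.0 µF = 0.0220 s.
t_s ≈ 4τ = 0.0880 s.

t_s ≈ 0.0880 s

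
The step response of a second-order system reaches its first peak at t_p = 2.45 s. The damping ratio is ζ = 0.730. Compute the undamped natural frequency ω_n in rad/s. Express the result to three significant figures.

ω_n ≈ 1.88 rad/s

Peak time t_p = π/ω_d, so ω_d = π/t_p = π/2.45 = 1.28 rad/s.
ω_n = ω_d/√(1−ζ²) = 1.28/√0.467 = 1.88 rad/s.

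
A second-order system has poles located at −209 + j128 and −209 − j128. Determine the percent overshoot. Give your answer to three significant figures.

The poles are at −σ ± jω_d with σ = 209 and ω_d = 128, so ω_n = √(σ²+ω_d²) = 245 rad/s and ζ = σ/ω_n = 0.853.
Overshoot: exp(−π·0.853/√(1−0.853²)) = 0.00592, i.e. 0.592%.

%OS ≈ 0.592%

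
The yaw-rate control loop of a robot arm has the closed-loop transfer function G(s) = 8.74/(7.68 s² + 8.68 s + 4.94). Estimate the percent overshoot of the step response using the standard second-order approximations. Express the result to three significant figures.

Dividing through by 7.68: denominator becomes s² + 1.130 s + 0.6432.
So ω_n = √0.6432 = 0.802 rad/s and ζ = 1.130/(2·0.802) = 0.705.
%OS = 100·exp(−πζ/√(1−ζ²)) = 4.42%.

%OS ≈ 4.42%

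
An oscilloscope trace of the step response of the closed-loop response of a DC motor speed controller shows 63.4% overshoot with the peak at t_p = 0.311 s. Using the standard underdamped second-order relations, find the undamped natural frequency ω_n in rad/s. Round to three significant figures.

ζ from %OS: ζ = |ln 0.634|/√(π²+ln²0.634) = 0.144.
t_p = π/ω_d ⇒ ω_d = 10.1 rad/s; then ω_n = ω_d/√(1−ζ²) = 10.2 rad/s.

ω_n ≈ 10.2 rad/s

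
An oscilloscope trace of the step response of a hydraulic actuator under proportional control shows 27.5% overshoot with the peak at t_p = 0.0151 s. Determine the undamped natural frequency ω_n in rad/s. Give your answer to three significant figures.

ζ from %OS: ζ = |ln 0.275|/√(π²+ln²0.275) = 0.380.
t_p = π/ω_d ⇒ ω_d = 208 rad/s; then ω_n = ω_d/√(1−ζ²) = 225 rad/s.

ω_n ≈ 225 rad/s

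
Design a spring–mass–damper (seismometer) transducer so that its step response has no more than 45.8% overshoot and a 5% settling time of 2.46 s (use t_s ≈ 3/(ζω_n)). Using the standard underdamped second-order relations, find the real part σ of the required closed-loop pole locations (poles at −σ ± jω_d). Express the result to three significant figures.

The settling-time spec alone fixes σ = ζω_n = 3/t_s = 3/2.46 = 1.22.
(Overshoot then fixes ζ = 0.241 and hence ω_d = σ·√(1−ζ²)/ζ = 4.91 rad/s.)

σ ≈ 1.22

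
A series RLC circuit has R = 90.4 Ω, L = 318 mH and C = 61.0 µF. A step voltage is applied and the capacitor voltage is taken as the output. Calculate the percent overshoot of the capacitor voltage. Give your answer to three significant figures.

For a series RLC circuit (capacitor voltage as output), ω_n = 1/√(LC) = 1/√(318 mH · 61.0 µF) = 227 rad/s.
ζ = (R/2)·√(C/L) = (90.4/2)·√(61.0 µF/318 mH) = 0.626.
%OS = 100 e^{−πζ/√(1−ζ²)} with ζ = 0.626 gives 8.03%.

%OS ≈ 8.03%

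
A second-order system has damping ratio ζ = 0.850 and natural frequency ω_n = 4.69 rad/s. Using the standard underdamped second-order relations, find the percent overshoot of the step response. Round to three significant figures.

For an underdamped second-order system, %OS = 100·exp(−πζ/√(1−ζ²)).
πζ/√(1−ζ²) = π·0.850/√(1−0.722) = 5.069, so %OS = 100·e^(−5.069) = 0.629%.

%OS ≈ 0.629%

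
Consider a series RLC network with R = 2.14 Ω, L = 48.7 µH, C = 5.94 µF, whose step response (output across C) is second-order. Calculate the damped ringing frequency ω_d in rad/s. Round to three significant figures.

For a series RLC circuit (capacitor voltage as output), ω_n = 1/√(LC) = 1/√(48.7 µH · 5.94 µF) = 58800 rad/s.
ζ = (R/2)·√(C/L) = (2.14/2)·√(5.94 µF/48.7 µH) = 0.374.
ω_d = ω_n√(1−ζ²) = 54500 rad/s.

ω_d ≈ 54500 rad/s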